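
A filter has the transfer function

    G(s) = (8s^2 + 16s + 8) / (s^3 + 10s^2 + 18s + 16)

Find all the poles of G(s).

s = -1 + j, -1 - j, -8

The poles are the roots of the denominator s^3 + 10s^2 + 18s + 16 = 0.
Trying s = -8: the polynomial evaluates to 0, so (s + 8) is a factor.
Dividing out leaves s^2 + 2s + 2 = 0.
The quadratic formula then gives s = -1 ± 1j.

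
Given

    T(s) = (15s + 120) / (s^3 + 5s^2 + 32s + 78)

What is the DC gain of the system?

T(0) = 20/13 ≈ 1.538

Set s = 0: T(0) = (120) / (78) = 20/13.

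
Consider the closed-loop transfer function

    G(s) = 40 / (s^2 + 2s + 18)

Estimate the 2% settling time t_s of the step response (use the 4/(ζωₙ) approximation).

t_s ≈ 4 s

Comparing s^2 + 2s + 18 to s^2 + 2ζωₙs + ωₙ²: ωₙ = √18 ≈ 4.243 rad/s and ζ = 2/(2·√18) ≈ 0.2357.
ζωₙ = 2/2 = 1, so t_s ≈ 4/(ζωₙ) = 4/1 = 4 s.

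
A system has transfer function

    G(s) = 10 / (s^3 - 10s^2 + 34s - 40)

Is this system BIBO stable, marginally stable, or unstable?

The denominator s^3 - 10s^2 + 34s - 40 factors as (s^2 - 6s + 10)(s - 4), giving poles at s = 3 + j, 3 - j, 4.
Since the pole(s) at s = 3 + j, 3 - j, 4 lie in the right half-plane, the system is unstable.

unstable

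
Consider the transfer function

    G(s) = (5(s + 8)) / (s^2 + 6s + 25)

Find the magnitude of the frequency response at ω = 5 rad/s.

Substitute s = j5: numerator = 40 + j25, denominator = j30.
|G(j5)| = |40 + j25| / |j30| = 47.170 / 30 ≈ 1.572.

|G(j5)| ≈ 1.572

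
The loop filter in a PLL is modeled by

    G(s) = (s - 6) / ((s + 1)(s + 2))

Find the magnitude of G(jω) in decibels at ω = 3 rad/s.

Substitute s = j3: numerator = -6 + j3, denominator = -7 + j9.
|G(j3)| = |-6 + j3| / |-7 + j9| = 6.7082 / 11.402 ≈ 0.5883.
In decibels: 20·log₁₀(0.5883) ≈ -4.61 dB.

|G(j3)|_dB ≈ -4.61 dB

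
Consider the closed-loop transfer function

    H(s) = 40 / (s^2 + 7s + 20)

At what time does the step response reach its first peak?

t_p ≈ 1.128 s

Comparing s^2 + 7s + 20 to s^2 + 2ζωₙs + ωₙ²: ωₙ = √20 ≈ 4.472 rad/s and ζ = 7/(2·√20) ≈ 0.7826.
ζωₙ = 7/2 = 3.5, so ω_d = ωₙ√(1−ζ²) = √(ωₙ² − (ζωₙ)²) = √(20 − 3.5²) = √7.75 ≈ 2.784 rad/s.
t_p = π/ω_d = π/2.784 ≈ 1.128 s.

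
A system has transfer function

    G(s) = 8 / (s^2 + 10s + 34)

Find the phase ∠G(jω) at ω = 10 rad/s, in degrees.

∠G(j10) ≈ -123.4°

At s = j10: numerator = 8, denominator = -66 + j100.
∠G = ∠num − ∠den = 0° − (123.42°) = -123.4°.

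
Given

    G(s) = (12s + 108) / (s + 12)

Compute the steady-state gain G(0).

G(0) = 9

Set s = 0: G(0) = (108) / (12) = 9.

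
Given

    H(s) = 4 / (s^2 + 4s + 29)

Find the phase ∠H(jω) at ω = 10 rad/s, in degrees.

∠H(j10) ≈ -150.6°

At s = j10: numerator = 4, denominator = -71 + j40.
∠H = ∠num − ∠den = 0° − (150.60°) = -150.6°.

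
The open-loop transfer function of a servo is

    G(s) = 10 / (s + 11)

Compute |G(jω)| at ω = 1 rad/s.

Substitute s = j1: numerator = 10, denominator = 11 + j1.
|G(j1)| = |10| / |11 + j1| = 10 / 11.045 ≈ 0.9054.

|G(j1)| ≈ 0.9054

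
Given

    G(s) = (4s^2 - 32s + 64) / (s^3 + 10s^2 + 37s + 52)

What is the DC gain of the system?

Set s = 0: G(0) = (64) / (52) = 16/13.

G(0) = 16/13 ≈ 1.231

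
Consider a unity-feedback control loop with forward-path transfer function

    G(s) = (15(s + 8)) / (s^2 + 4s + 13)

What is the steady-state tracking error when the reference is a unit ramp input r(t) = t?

e_ss = ∞

G(s) has no poles at the origin.
This is a Type 0 system; Kv = lim_{s→0} s·G(s) = 0, so the steady-state error for a ramp input is infinite.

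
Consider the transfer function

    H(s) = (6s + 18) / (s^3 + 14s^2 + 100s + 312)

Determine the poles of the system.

s = -4 + 6j, -4 - 6j, -6

The poles are the roots of the denominator s^3 + 14s^2 + 100s + 312 = 0.
Trying s = -6: the polynomial evaluates to 0, so (s + 6) is a factor.
Dividing out leaves s^2 + 8s + 52 = 0.
The quadratic formula then gives s = -4 ± 6j.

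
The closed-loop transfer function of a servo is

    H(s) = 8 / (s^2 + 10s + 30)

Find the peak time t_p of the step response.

t_p ≈ 1.405 s

Comparing s^2 + 10s + 30 to s^2 + 2ζωₙs + ωₙ²: ωₙ = √30 ≈ 5.477 rad/s and ζ = 10/(2·√30) ≈ 0.9129.
ζωₙ = 10/2 = 5, so ω_d = ωₙ√(1−ζ²) = √(ωₙ² − (ζωₙ)²) = √(30 − 5²) = √5 ≈ 2.236 rad/s.
t_p = π/ω_d = π/2.236 ≈ 1.405 s.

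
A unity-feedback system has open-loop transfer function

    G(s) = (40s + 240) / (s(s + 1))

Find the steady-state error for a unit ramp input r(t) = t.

G(s) has one pole at the origin.
This is a Type 1 system. Kv = lim_{s→0} s·G(s) = 240/1.
e_ss = 1/Kv = 1/(240) = 1/240 ≈ 0.004167.

e_ss = 0.004167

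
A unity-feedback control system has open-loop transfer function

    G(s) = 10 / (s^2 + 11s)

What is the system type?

Type 1

The denominator has 1 factor of s at the origin (free integrator), so this is a Type 1 system.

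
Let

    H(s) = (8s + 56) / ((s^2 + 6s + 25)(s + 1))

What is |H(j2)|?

|H(j2)| ≈ 1.077

Substitute s = j2: numerator = 56 + j16, denominator = -3 + j54.
|H(j2)| = |56 + j16| / |-3 + j54| = 58.241 / 54.083 ≈ 1.077.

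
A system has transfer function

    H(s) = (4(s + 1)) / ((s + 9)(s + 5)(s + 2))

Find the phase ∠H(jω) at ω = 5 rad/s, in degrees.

∠H(j5) ≈ -63.56°

At s = j5: numerator = 4 + j20, denominator = -310 + j240.
∠H = ∠num − ∠den = 78.690° − (142.25°) = -63.56°.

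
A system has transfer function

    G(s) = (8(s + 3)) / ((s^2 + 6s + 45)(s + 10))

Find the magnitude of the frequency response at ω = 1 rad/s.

Substitute s = j1: numerator = 24 + j8, denominator = 434 + j104.
|G(j1)| = |24 + j8| / |434 + j104| = 25.298 / 446.29 ≈ 0.05669.

|G(j1)| ≈ 0.05669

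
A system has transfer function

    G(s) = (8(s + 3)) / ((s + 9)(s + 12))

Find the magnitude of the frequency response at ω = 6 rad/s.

|G(j6)| ≈ 0.3698

Substitute s = j6: numerator = 24 + j48, denominator = 72 + j126.
|G(j6)| = |24 + j48| / |72 + j126| = 53.666 / 145.12 ≈ 0.3698.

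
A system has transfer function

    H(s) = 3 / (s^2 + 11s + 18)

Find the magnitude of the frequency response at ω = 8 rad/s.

|H(j8)| ≈ 0.03021

Substitute s = j8: numerator = 3, denominator = -46 + j88.
|H(j8)| = |3| / |-46 + j88| = 3 / 99.298 ≈ 0.03021.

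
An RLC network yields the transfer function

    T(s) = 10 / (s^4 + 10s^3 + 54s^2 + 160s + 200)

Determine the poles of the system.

The poles are the roots of the denominator s^4 + 10s^3 + 54s^2 + 160s + 200 = 0.
No real roots exist; factor into two real quadratics: (s^2 + 6s + 10)(s^2 + 4s + 20) = 0.
Each quadratic gives a conjugate pair via the quadratic formula.

s = -3 + j, -3 - j, -2 + 4j, -2 - 4j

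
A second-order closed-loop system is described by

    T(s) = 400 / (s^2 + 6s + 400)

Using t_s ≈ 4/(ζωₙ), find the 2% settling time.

t_s ≈ 1.333 s

Comparing s^2 + 6s + 400 to s^2 + 2ζωₙs + ωₙ²: ωₙ = 20 rad/s and ζ = 6/(2·20) = 0.15.
ζωₙ = 6/2 = 3, so t_s ≈ 4/(ζωₙ) = 4/3 ≈ 1.333 s.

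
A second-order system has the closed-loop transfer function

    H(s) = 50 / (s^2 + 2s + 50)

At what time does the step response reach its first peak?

t_p ≈ 0.4488 s

Comparing s^2 + 2s + 50 to s^2 + 2ζωₙs + ωₙ²: ωₙ = √50 ≈ 7.071 rad/s and ζ = 2/(2·√50) ≈ 0.1414.
ζωₙ = 2/2 = 1, so ω_d = ωₙ√(1−ζ²) = √(ωₙ² − (ζωₙ)²) = √(50 − 1²) = √49 = 7 rad/s.
t_p = π/ω_d = π/7 ≈ 0.4488 s.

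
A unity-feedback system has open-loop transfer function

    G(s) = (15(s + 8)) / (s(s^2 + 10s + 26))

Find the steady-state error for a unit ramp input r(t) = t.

G(s) has one pole at the origin.
This is a Type 1 system. Kv = lim_{s→0} s·G(s) = 120/26 = 60/13.
e_ss = 1/Kv = 1/(60/13) = 13/60 ≈ 0.2167.

e_ss = 0.2167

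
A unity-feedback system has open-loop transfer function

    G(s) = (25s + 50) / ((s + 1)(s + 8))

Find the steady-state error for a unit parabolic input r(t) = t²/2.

e_ss = ∞

G(s) has no poles at the origin.
This is a Type 0 system; Ka = lim_{s→0} s^2·G(s) = 0, so the steady-state error for a parabola input is infinite.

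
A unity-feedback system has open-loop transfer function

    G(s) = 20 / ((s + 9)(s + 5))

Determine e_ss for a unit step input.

G(s) has no poles at the origin.
This is a Type 0 system. Kp = lim_{s→0} G(s) = 20/45 = 4/9.
e_ss = 1/(1 + Kp) = 1/(1 + 4/9) = 9/13 ≈ 0.6923.

e_ss = 0.6923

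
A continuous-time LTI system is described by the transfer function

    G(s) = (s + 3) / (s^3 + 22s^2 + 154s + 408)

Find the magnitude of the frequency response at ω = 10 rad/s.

Substitute s = j10: numerator = 3 + j10, denominator = -1792 + j540.
|G(j10)| = |3 + j10| / |-1792 + j540| = 10.440 / 1871.6 ≈ 0.005578.

|G(j10)| ≈ 0.005578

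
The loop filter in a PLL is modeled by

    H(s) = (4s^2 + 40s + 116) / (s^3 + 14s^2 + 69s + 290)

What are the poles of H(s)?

s = -10, -2 ± 5j

The poles are the roots of the denominator s^3 + 14s^2 + 69s + 290 = 0.
Trying s = -10: the polynomial evaluates to 0, so (s + 10) is a factor.
Dividing out leaves s^2 + 4s + 29 = 0.
The quadratic formula then gives s = -2 ± 5j.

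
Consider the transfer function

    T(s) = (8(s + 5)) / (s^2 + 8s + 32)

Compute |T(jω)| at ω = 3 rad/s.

|T(j3)| ≈ 1.403

Substitute s = j3: numerator = 40 + j24, denominator = 23 + j24.
|T(j3)| = |40 + j24| / |23 + j24| = 46.648 / 33.242 ≈ 1.403.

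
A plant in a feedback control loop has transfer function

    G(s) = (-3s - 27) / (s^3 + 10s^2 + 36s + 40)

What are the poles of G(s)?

s = -4 + 2j, -4 - 2j, -2

The poles are the roots of the denominator s^3 + 10s^2 + 36s + 40 = 0.
Trying s = -2: the polynomial evaluates to 0, so (s + 2) is a factor.
Dividing out leaves s^2 + 8s + 20 = 0.
The quadratic formula then gives s = -4 ± 2j.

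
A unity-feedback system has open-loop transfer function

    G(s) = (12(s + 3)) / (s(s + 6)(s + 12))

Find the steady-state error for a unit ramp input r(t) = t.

G(s) has one pole at the origin.
This is a Type 1 system. Kv = lim_{s→0} s·G(s) = 36/72 = 1/2.
e_ss = 1/Kv = 1/(1/2) = 2.

e_ss = 2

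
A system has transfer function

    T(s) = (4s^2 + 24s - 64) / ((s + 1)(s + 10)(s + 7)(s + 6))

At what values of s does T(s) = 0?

Set the numerator to zero: 4s^2 + 24s - 64 = 0, i.e. 4·(s^2 + 6s - 16) = 0.
Factoring: (s - 2)(s + 8) = 0.

s = 2, -8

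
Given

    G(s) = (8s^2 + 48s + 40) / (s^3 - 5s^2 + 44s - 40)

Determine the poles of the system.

The poles are the roots of the denominator s^3 - 5s^2 + 44s - 40 = 0.
Trying s = 1: the polynomial evaluates to 0, so (s - 1) is a factor.
Dividing out leaves s^2 - 4s + 40 = 0.
The quadratic formula then gives s = 2 ± 6j.

s = 1, 2 + 6j, 2 - 6j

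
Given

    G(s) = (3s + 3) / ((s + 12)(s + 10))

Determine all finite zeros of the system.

Set the numerator to zero: 3s + 3 = 0, i.e. 3·(s + 1) = 0.
So s = -1.

s = -1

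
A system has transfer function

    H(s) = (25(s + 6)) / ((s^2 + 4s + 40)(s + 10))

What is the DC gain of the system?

H(0) = 3/8 ≈ 0.3750

At s = 0 each factor (s + a) contributes a and each (s^2 + bs + c) contributes c.
H(0) = 25·(6) / ((40) · (10)) = 150/400 = 3/8.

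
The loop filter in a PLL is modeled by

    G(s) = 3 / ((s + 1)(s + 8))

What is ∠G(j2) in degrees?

At s = j2: numerator = 3, denominator = 4 + j18.
∠G = ∠num − ∠den = 0° − (77.471°) = -77.47°.

∠G(j2) ≈ -77.47°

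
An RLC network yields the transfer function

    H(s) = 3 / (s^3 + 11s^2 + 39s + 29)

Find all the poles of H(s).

s = -5 + 2j, -5 - 2j, -1

The poles are the roots of the denominator s^3 + 11s^2 + 39s + 29 = 0.
Trying s = -1: the polynomial evaluates to 0, so (s + 1) is a factor.
Dividing out leaves s^2 + 10s + 29 = 0.
The quadratic formula then gives s = -5 ± 2j.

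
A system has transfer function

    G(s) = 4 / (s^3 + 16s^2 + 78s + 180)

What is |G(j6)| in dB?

Substitute s = j6: numerator = 4, denominator = -396 + j252.
|G(j6)| = |4| / |-396 + j252| = 4 / 469.38 ≈ 0.008522.
In decibels: 20·log₁₀(0.008522) ≈ -41.4 dB.

|G(j6)|_dB ≈ -41.4 dB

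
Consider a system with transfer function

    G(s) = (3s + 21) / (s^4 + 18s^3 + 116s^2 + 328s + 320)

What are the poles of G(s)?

s = -4 ± 2j, -8, -2

The poles are the roots of the denominator s^4 + 18s^3 + 116s^2 + 328s + 320 = 0.
Trying s = -8: the polynomial evaluates to 0, so (s + 8) is a factor.
Dividing out leaves s^3 + 10s^2 + 36s + 40 = 0.
This factors further as (s^2 + 8s + 20)(s + 2) = 0.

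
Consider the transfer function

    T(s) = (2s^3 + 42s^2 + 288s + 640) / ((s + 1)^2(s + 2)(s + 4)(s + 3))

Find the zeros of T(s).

Set the numerator to zero: 2s^3 + 42s^2 + 288s + 640 = 0, i.e. 2·(s^3 + 21s^2 + 144s + 320) = 0.
Factoring: (s + 8)^2(s + 5) = 0.

s = -8, -5, -8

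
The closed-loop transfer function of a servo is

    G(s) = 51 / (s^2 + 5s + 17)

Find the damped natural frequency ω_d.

Comparing s^2 + 5s + 17 to s^2 + 2ζωₙs + ωₙ²: ωₙ = √17 ≈ 4.123 rad/s and ζ = 5/(2·√17) ≈ 0.6063.
ζωₙ = 5/2 = 2.5, so ω_d = ωₙ√(1−ζ²) = √(ωₙ² − (ζωₙ)²) = √(17 − 2.5²) = √10.75 ≈ 3.279 rad/s.

ω_d ≈ 3.279 rad/s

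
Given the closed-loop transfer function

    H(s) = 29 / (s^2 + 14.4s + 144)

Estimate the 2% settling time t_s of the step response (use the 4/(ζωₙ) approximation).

Comparing s^2 + 14.4s + 144 to s^2 + 2ζωₙs + ωₙ²: ωₙ = 12 rad/s and ζ = 14.4/(2·12) = 0.6.
ζωₙ = 14.4/2 = 7.2, so t_s ≈ 4/(ζωₙ) = 4/7.2 ≈ 0.5556 s.

t_s ≈ 0.5556 s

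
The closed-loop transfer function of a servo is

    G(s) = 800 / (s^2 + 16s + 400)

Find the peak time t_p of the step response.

Comparing s^2 + 16s + 400 to s^2 + 2ζωₙs + ωₙ²: ωₙ = 20 rad/s and ζ = 16/(2·20) = 0.4.
ζωₙ = 16/2 = 8, so ω_d = ωₙ√(1−ζ²) = √(ωₙ² − (ζωₙ)²) = √(400 − 8²) = √336 ≈ 18.33 rad/s.
t_p = π/ω_d = π/18.33 ≈ 0.1714 s.

t_p ≈ 0.1714 s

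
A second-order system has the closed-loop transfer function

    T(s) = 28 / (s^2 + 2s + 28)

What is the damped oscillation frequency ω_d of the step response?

ω_d ≈ 5.196 rad/s

Comparing s^2 + 2s + 28 to s^2 + 2ζωₙs + ωₙ²: ωₙ = √28 ≈ 5.292 rad/s and ζ = 2/(2·√28) ≈ 0.1890.
ζωₙ = 2/2 = 1, so ω_d = ωₙ√(1−ζ²) = √(ωₙ² − (ζωₙ)²) = √(28 − 1²) = √27 ≈ 5.196 rad/s.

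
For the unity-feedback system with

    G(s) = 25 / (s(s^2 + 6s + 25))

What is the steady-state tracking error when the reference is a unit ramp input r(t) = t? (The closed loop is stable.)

e_ss = 1

G(s) has one pole at the origin.
This is a Type 1 system. Kv = lim_{s→0} s·G(s) = 25/25 = 1.
e_ss = 1/Kv = 1/(1) = 1.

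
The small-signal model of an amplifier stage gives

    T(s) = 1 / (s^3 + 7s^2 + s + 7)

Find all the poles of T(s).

The poles are the roots of the denominator s^3 + 7s^2 + s + 7 = 0.
Trying s = -7: the polynomial evaluates to 0, so (s + 7) is a factor.
Dividing out leaves s^2 + 1 = 0.
The quadratic formula then gives s = 0 ± 1j.

s = ±j, -7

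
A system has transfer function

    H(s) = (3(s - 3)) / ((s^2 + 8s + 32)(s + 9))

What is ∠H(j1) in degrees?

∠H(j1) ≈ 140.8°

At s = j1: numerator = -9 + j3, denominator = 271 + j103.
∠H = ∠num − ∠den = 161.57° − (20.810°) = 140.8°.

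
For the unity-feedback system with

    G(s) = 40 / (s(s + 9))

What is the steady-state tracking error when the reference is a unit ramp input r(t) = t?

e_ss = 0.2250

G(s) has one pole at the origin.
This is a Type 1 system. Kv = lim_{s→0} s·G(s) = 40/9.
e_ss = 1/Kv = 1/(40/9) = 9/40 ≈ 0.2250.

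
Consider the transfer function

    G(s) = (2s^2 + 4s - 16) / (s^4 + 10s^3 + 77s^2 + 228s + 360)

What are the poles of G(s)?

s = -2 ± 2j, -3 ± 6j

The poles are the roots of the denominator s^4 + 10s^3 + 77s^2 + 228s + 360 = 0.
No real roots exist; factor into two real quadratics: (s^2 + 4s + 8)(s^2 + 6s + 45) = 0.
Each quadratic gives a conjugate pair via the quadratic formula.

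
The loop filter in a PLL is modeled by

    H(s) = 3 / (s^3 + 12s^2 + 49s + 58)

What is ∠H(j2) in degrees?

At s = j2: numerator = 3, denominator = 10 + j90.
∠H = ∠num − ∠den = 0° − (83.660°) = -83.66°.

∠H(j2) ≈ -83.66°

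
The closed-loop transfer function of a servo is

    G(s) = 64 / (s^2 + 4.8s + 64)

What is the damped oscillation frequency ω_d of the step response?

Comparing s^2 + 4.8s + 64 to s^2 + 2ζωₙs + ωₙ²: ωₙ = 8 rad/s and ζ = 4.8/(2·8) = 0.3.
ζωₙ = 4.8/2 = 2.4, so ω_d = ωₙ√(1−ζ²) = √(ωₙ² − (ζωₙ)²) = √(64 − 2.4²) = √58.24 ≈ 7.632 rad/s.

ω_d ≈ 7.632 rad/s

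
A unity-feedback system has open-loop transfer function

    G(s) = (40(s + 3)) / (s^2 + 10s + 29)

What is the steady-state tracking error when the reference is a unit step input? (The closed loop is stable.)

G(s) has no poles at the origin.
This is a Type 0 system. Kp = lim_{s→0} G(s) = 120/29.
e_ss = 1/(1 + Kp) = 1/(1 + 120/29) = 29/149 ≈ 0.1946.

e_ss = 0.1946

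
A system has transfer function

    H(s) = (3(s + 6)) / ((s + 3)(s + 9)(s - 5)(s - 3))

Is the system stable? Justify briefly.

The poles can be read from the denominator factors: s = -3, -9, 5, 3.
Since the pole(s) at s = 5, 3 lie in the right half-plane, the system is unstable.

unstable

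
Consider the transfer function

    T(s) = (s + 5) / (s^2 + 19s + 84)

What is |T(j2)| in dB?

Substitute s = j2: numerator = 5 + j2, denominator = 80 + j38.
|T(j2)| = |5 + j2| / |80 + j38| = 5.3852 / 88.566 ≈ 0.06080.
In decibels: 20·log₁₀(0.06080) ≈ -24.3 dB.

|T(j2)|_dB ≈ -24.3 dB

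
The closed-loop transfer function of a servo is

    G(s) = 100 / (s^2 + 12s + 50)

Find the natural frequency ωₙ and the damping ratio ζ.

Compare the denominator to the standard form s^2 + 2ζωₙs + ωₙ².
ωₙ² = 50, so ωₙ = √50 ≈ 7.071 rad/s.
2ζωₙ = 12, so ζ = 12/(2·√50) ≈ 0.8485.
With ζ = 0.8485 the response is underdamped.

ωₙ ≈ 7.071 rad/s, ζ ≈ 0.8485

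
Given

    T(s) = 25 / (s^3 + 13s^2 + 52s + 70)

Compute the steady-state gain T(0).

Set s = 0: T(0) = (25) / (70) = 5/14.

T(0) = 5/14 ≈ 0.3571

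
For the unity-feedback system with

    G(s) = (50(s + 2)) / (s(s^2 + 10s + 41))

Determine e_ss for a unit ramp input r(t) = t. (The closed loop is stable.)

G(s) has one pole at the origin.
This is a Type 1 system. Kv = lim_{s→0} s·G(s) = 100/41.
e_ss = 1/Kv = 1/(100/41) = 41/100 ≈ 0.4100.

e_ss = 0.4100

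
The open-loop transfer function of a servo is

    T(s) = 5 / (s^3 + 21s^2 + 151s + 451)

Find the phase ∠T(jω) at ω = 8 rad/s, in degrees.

∠T(j8) ≈ -142.1°

At s = j8: numerator = 5, denominator = -893 + j696.
∠T = ∠num − ∠den = 0° − (142.07°) = -142.1°.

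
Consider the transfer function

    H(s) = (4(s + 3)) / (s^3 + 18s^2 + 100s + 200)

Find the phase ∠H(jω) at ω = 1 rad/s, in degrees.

∠H(j1) ≈ -10.11°

At s = j1: numerator = 12 + j4, denominator = 182 + j99.
∠H = ∠num − ∠den = 18.435° − (28.544°) = -10.11°.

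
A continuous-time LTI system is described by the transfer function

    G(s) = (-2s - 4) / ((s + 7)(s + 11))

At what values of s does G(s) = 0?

s = -2

Set the numerator to zero: -2s - 4 = 0, i.e. -2·(s + 2) = 0.
So s = -2.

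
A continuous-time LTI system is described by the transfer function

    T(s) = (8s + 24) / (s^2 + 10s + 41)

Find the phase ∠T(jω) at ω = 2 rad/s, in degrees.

At s = j2: numerator = 24 + j16, denominator = 37 + j20.
∠T = ∠num − ∠den = 33.690° − (28.393°) = 5.297°.

∠T(j2) ≈ 5.297°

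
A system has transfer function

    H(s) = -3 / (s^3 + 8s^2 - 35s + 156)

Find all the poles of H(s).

The poles are the roots of the denominator s^3 + 8s^2 - 35s + 156 = 0.
Trying s = -12: the polynomial evaluates to 0, so (s + 12) is a factor.
Dividing out leaves s^2 - 4s + 13 = 0.
The quadratic formula then gives s = 2 ± 3j.

s = 2 + 3j, 2 - 3j, -12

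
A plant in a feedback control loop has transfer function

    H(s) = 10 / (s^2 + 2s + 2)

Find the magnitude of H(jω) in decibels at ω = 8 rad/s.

|H(j8)|_dB ≈ -16.1 dB

Substitute s = j8: numerator = 10, denominator = -62 + j16.
|H(j8)| = |10| / |-62 + j16| = 10 / 64.031 ≈ 0.1562.
In decibels: 20·log₁₀(0.1562) ≈ -16.1 dB.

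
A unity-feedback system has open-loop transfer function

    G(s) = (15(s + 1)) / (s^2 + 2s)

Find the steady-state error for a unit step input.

G(s) has one pole at the origin.
This is a Type 1 system; for a step input the steady-state error is zero.

e_ss = 0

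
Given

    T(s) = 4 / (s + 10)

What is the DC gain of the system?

Set s = 0: T(0) = (4) / (10) = 2/5.

T(0) = 2/5 ≈ 0.4000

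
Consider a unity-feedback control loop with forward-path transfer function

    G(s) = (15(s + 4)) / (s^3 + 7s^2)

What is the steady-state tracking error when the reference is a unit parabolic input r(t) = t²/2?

G(s) has 2 poles at the origin.
This is a Type 2 system. Ka = lim_{s→0} s^2·G(s) = 60/7.
e_ss = 1/Ka = 1/(60/7) = 7/60 ≈ 0.1167.

e_ss = 0.1167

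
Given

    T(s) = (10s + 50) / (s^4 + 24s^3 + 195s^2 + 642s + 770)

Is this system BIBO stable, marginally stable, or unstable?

The denominator s^4 + 24s^3 + 195s^2 + 642s + 770 factors as (s + 11)(s^2 + 6s + 10)(s + 7), giving poles at s = -11, -3 + j, -3 - j, -7.
Since all poles lie strictly in the left half-plane, the system is stable.

stable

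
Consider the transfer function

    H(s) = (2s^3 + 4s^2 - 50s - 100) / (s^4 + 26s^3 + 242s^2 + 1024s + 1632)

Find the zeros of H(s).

Set the numerator to zero: 2s^3 + 4s^2 - 50s - 100 = 0, i.e. 2·(s^3 + 2s^2 - 25s - 50) = 0.
Factoring: (s - 5)(s + 2)(s + 5) = 0.

s = 5, -2, -5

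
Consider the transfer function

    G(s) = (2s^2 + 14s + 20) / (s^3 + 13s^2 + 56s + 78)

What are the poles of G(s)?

The poles are the roots of the denominator s^3 + 13s^2 + 56s + 78 = 0.
Trying s = -3: the polynomial evaluates to 0, so (s + 3) is a factor.
Dividing out leaves s^2 + 10s + 26 = 0.
The quadratic formula then gives s = -5 ± 1j.

s = -5 ± j, -3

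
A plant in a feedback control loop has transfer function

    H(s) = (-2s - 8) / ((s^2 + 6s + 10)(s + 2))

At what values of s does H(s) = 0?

Set the numerator to zero: -2s - 8 = 0, i.e. -2·(s + 4) = 0.
So s = -4.

s = -4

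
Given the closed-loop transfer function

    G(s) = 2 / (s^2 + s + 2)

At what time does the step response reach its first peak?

t_p ≈ 2.375 s

Comparing s^2 + s + 2 to s^2 + 2ζωₙs + ωₙ²: ωₙ = √2 ≈ 1.414 rad/s and ζ = 1/(2·√2) ≈ 0.3536.
ζωₙ = 1/2 = 0.5, so ω_d = ωₙ√(1−ζ²) = √(ωₙ² − (ζωₙ)²) = √(2 − 0.5²) = √1.75 ≈ 1.323 rad/s.
t_p = π/ω_d = π/1.323 ≈ 2.375 s.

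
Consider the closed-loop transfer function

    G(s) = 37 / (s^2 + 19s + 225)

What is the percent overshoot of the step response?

Comparing s^2 + 19s + 225 to s^2 + 2ζωₙs + ωₙ²: ωₙ = 15 rad/s and ζ = 19/(2·15) ≈ 0.6333.
%OS = 100·exp(−πζ/√(1−ζ²)) = 100·exp(−π·0.6333/√(1−0.6333²)) ≈ 7.65%.

%OS ≈ 7.65%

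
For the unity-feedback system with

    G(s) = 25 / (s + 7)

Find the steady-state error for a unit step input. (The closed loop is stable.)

G(s) has no poles at the origin.
This is a Type 0 system. Kp = lim_{s→0} G(s) = 25/7.
e_ss = 1/(1 + Kp) = 1/(1 + 25/7) = 7/32 ≈ 0.2188.

e_ss = 0.2188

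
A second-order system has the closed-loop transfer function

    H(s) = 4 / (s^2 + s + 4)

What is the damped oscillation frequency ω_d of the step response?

Comparing s^2 + s + 4 to s^2 + 2ζωₙs + ωₙ²: ωₙ = 2 rad/s and ζ = 1/(2·2) = 0.25.
ζωₙ = 1/2 = 0.5, so ω_d = ωₙ√(1−ζ²) = √(ωₙ² − (ζωₙ)²) = √(4 − 0.5²) = √3.75 ≈ 1.936 rad/s.

ω_d ≈ 1.936 rad/s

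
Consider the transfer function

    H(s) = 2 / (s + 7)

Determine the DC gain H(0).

Set s = 0: H(0) = (2) / (7) = 2/7.

H(0) = 2/7 ≈ 0.2857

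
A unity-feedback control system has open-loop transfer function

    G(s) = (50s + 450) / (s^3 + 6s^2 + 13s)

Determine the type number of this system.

Type 1

Factor s from the denominator: s^3 + 6s^2 + 13s = s·(s^2 + 6s + 13).
There is 1 pole at the origin, so the system is Type 1.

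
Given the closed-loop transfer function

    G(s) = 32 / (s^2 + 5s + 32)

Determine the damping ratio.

Compare the denominator to the standard form s^2 + 2ζωₙs + ωₙ².
ωₙ² = 32, so ωₙ = √32 ≈ 5.657 rad/s.
2ζωₙ = 5, so ζ = 5/(2·√32) ≈ 0.4419.

ζ ≈ 0.4419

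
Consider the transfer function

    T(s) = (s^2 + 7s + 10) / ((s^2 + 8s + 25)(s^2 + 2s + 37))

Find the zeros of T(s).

Set the numerator to zero: s^2 + 7s + 10 = 0.
Factoring: (s + 2)(s + 5) = 0.

s = -2, -5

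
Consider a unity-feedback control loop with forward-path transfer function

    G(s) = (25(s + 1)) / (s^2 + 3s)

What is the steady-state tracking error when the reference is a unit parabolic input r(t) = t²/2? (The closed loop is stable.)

e_ss = ∞

G(s) has one pole at the origin.
This is a Type 1 system; Ka = lim_{s→0} s^2·G(s) = 0, so the steady-state error for a parabola input is infinite.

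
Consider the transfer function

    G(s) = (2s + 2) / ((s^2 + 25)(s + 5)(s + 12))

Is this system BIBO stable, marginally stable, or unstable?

marginally stable

The poles can be read from the denominator factors: s = ±5j, -5, -12.
Since the simple pole(s) at s = 5j, -5j lie on the jω-axis with none in the right half-plane, the system is marginally stable.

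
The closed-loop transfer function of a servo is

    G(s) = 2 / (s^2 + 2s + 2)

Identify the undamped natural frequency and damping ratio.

ωₙ ≈ 1.414 rad/s, ζ ≈ 0.7071

Compare the denominator to the standard form s^2 + 2ζωₙs + ωₙ².
ωₙ² = 2, so ωₙ = √2 ≈ 1.414 rad/s.
2ζωₙ = 2, so ζ = 2/(2·√2) ≈ 0.7071.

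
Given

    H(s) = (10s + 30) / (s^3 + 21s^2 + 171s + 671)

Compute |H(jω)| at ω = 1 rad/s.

Substitute s = j1: numerator = 30 + j10, denominator = 650 + j170.
|H(j1)| = |30 + j10| / |650 + j170| = 31.623 / 671.86 ≈ 0.04707.

|H(j1)| ≈ 0.04707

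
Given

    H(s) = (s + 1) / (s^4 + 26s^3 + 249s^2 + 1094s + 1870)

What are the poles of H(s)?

s = -5 + 3j, -5 - 3j, -11, -5

The poles are the roots of the denominator s^4 + 26s^3 + 249s^2 + 1094s + 1870 = 0.
Trying s = -11: the polynomial evaluates to 0, so (s + 11) is a factor.
Dividing out leaves s^3 + 15s^2 + 84s + 170 = 0.
This factors further as (s^2 + 10s + 34)(s + 5) = 0.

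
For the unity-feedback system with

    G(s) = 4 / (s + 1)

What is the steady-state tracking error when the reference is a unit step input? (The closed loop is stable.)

e_ss = 0.2000

G(s) has no poles at the origin.
This is a Type 0 system. Kp = lim_{s→0} G(s) = 4/1.
e_ss = 1/(1 + Kp) = 1/(1 + 4) = 1/5 ≈ 0.2000.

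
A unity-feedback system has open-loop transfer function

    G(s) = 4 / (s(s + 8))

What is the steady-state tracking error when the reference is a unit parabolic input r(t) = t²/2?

G(s) has one pole at the origin.
This is a Type 1 system; Ka = lim_{s→0} s^2·G(s) = 0, so the steady-state error for a parabola input is infinite.

e_ss = ∞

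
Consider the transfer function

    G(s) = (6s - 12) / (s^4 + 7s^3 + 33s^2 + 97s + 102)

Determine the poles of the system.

s = -1 ± 4j, -3, -2

The poles are the roots of the denominator s^4 + 7s^3 + 33s^2 + 97s + 102 = 0.
Trying s = -3: the polynomial evaluates to 0, so (s + 3) is a factor.
Dividing out leaves s^3 + 4s^2 + 21s + 34 = 0.
This factors further as (s^2 + 2s + 17)(s + 2) = 0.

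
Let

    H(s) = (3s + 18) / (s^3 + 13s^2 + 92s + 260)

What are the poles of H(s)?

s = -4 + 6j, -4 - 6j, -5

The poles are the roots of the denominator s^3 + 13s^2 + 92s + 260 = 0.
Trying s = -5: the polynomial evaluates to 0, so (s + 5) is a factor.
Dividing out leaves s^2 + 8s + 52 = 0.
The quadratic formula then gives s = -4 ± 6j.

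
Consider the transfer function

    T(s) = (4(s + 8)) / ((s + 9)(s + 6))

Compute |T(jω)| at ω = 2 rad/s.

Substitute s = j2: numerator = 32 + j8, denominator = 50 + j30.
|T(j2)| = |32 + j8| / |50 + j30| = 32.985 / 58.310 ≈ 0.5657.

|T(j2)| ≈ 0.5657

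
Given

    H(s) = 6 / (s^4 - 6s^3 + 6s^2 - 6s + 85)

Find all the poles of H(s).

The poles are the roots of the denominator s^4 - 6s^3 + 6s^2 - 6s + 85 = 0.
No real roots exist; factor into two real quadratics: (s^2 + 2s + 5)(s^2 - 8s + 17) = 0.
Each quadratic gives a conjugate pair via the quadratic formula.

s = -1 + 2j, -1 - 2j, 4 + j, 4 - j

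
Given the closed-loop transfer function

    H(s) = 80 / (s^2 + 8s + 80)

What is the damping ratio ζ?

ζ ≈ 0.4472

Compare the denominator to the standard form s^2 + 2ζωₙs + ωₙ².
ωₙ² = 80, so ωₙ = √80 ≈ 8.944 rad/s.
2ζωₙ = 8, so ζ = 8/(2·√80) ≈ 0.4472.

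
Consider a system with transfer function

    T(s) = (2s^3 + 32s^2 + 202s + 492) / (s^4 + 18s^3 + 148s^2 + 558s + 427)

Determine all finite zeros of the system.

s = -6, -5 ± 4j

Set the numerator to zero: 2s^3 + 32s^2 + 202s + 492 = 0, i.e. 2·(s^3 + 16s^2 + 101s + 246) = 0.
Factoring: (s + 6)(s^2 + 10s + 41) = 0.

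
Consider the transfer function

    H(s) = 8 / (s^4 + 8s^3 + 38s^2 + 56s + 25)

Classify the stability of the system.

The denominator s^4 + 8s^3 + 38s^2 + 56s + 25 factors as (s + 1)^2(s^2 + 6s + 25), giving poles at s = -1, -1, -3 ± 4j.
Since all poles lie strictly in the left half-plane, the system is stable.

stable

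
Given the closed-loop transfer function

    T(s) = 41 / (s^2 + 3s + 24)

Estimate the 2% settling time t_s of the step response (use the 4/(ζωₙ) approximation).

t_s ≈ 2.667 s

Comparing s^2 + 3s + 24 to s^2 + 2ζωₙs + ωₙ²: ωₙ = √24 ≈ 4.899 rad/s and ζ = 3/(2·√24) ≈ 0.3062.
ζωₙ = 3/2 = 1.5, so t_s ≈ 4/(ζωₙ) = 4/1.5 ≈ 2.667 s.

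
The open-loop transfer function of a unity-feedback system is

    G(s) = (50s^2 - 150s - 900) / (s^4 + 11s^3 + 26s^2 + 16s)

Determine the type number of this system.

Type 1

Factor s from the denominator: s^4 + 11s^3 + 26s^2 + 16s = s·(s^3 + 11s^2 + 26s + 16).
There is 1 pole at the origin, so the system is Type 1.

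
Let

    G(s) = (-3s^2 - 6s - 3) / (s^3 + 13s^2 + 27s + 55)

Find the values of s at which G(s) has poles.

The poles are the roots of the denominator s^3 + 13s^2 + 27s + 55 = 0.
Trying s = -11: the polynomial evaluates to 0, so (s + 11) is a factor.
Dividing out leaves s^2 + 2s + 5 = 0.
The quadratic formula then gives s = -1 ± 2j.

s = -1 + 2j, -1 - 2j, -11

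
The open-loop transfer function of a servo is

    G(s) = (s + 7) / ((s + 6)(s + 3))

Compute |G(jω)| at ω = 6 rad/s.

Substitute s = j6: numerator = 7 + j6, denominator = -18 + j54.
|G(j6)| = |7 + j6| / |-18 + j54| = 9.2195 / 56.921 ≈ 0.1620.

|G(j6)| ≈ 0.1620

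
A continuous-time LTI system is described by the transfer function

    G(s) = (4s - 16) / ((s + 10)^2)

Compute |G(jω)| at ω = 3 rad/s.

Substitute s = j3: numerator = -16 + j12, denominator = 91 + j60.
|G(j3)| = |-16 + j12| / |91 + j60| = 20 / 109 ≈ 0.1835.

|G(j3)| ≈ 0.1835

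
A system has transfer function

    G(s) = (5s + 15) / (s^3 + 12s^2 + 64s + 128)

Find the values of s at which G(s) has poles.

The poles are the roots of the denominator s^3 + 12s^2 + 64s + 128 = 0.
Trying s = -4: the polynomial evaluates to 0, so (s + 4) is a factor.
Dividing out leaves s^2 + 8s + 32 = 0.
The quadratic formula then gives s = -4 ± 4j.

s = -4, -4 ± 4j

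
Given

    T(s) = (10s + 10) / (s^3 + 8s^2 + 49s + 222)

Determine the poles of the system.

s = -1 + 6j, -1 - 6j, -6

The poles are the roots of the denominator s^3 + 8s^2 + 49s + 222 = 0.
Trying s = -6: the polynomial evaluates to 0, so (s + 6) is a factor.
Dividing out leaves s^2 + 2s + 37 = 0.
The quadratic formula then gives s = -1 ± 6j.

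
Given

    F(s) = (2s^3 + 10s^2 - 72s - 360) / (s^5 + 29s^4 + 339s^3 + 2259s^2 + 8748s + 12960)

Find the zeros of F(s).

Set the numerator to zero: 2s^3 + 10s^2 - 72s - 360 = 0, i.e. 2·(s^3 + 5s^2 - 36s - 180) = 0.
Factoring: (s + 5)(s - 6)(s + 6) = 0.

s = -5, 6, -6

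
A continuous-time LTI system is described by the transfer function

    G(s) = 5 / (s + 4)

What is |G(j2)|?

|G(j2)| ≈ 1.118

Substitute s = j2: numerator = 5, denominator = 4 + j2.
|G(j2)| = |5| / |4 + j2| = 5 / 4.4721 ≈ 1.118.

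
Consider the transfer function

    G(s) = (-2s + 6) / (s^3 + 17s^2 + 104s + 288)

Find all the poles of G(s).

The poles are the roots of the denominator s^3 + 17s^2 + 104s + 288 = 0.
Trying s = -9: the polynomial evaluates to 0, so (s + 9) is a factor.
Dividing out leaves s^2 + 8s + 32 = 0.
The quadratic formula then gives s = -4 ± 4j.

s = -4 + 4j, -4 - 4j, -9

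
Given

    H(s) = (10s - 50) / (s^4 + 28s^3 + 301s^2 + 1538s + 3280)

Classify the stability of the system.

The denominator s^4 + 28s^3 + 301s^2 + 1538s + 3280 factors as (s + 10)(s^2 + 10s + 41)(s + 8), giving poles at s = -10, -5 + 4j, -5 - 4j, -8.
Since all poles lie strictly in the left half-plane, the system is stable.

stable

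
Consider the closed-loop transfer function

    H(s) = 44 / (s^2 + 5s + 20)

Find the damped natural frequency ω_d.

Comparing s^2 + 5s + 20 to s^2 + 2ζωₙs + ωₙ²: ωₙ = √20 ≈ 4.472 rad/s and ζ = 5/(2·√20) ≈ 0.5590.
ζωₙ = 5/2 = 2.5, so ω_d = ωₙ√(1−ζ²) = √(ωₙ² − (ζωₙ)²) = √(20 − 2.5²) = √13.75 ≈ 3.708 rad/s.

ω_d ≈ 3.708 rad/s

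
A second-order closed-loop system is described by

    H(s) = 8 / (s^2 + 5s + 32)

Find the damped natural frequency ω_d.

Comparing s^2 + 5s + 32 to s^2 + 2ζωₙs + ωₙ²: ωₙ = √32 ≈ 5.657 rad/s and ζ = 5/(2·√32) ≈ 0.4419.
ζωₙ = 5/2 = 2.5, so ω_d = ωₙ√(1−ζ²) = √(ωₙ² − (ζωₙ)²) = √(32 − 2.5²) = √25.75 ≈ 5.074 rad/s.

ω_d ≈ 5.074 rad/s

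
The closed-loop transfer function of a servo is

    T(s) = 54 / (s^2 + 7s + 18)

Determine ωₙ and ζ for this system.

ωₙ ≈ 4.243 rad/s, ζ ≈ 0.8250

Compare the denominator to the standard form s^2 + 2ζωₙs + ωₙ².
ωₙ² = 18, so ωₙ = √18 ≈ 4.243 rad/s.
2ζωₙ = 7, so ζ = 7/(2·√18) ≈ 0.8250.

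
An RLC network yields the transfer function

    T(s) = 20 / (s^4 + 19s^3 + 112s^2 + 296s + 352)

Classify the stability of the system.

The denominator s^4 + 19s^3 + 112s^2 + 296s + 352 factors as (s + 11)(s^2 + 4s + 8)(s + 4), giving poles at s = -11, -2 ± 2j, -4.
Since all poles lie strictly in the left half-plane, the system is stable.

stable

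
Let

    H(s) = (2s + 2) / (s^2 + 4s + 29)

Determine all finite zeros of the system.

Set the numerator to zero: 2s + 2 = 0, i.e. 2·(s + 1) = 0.
So s = -1.

s = -1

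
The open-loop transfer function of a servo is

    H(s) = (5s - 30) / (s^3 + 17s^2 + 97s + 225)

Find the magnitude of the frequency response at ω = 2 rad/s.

Substitute s = j2: numerator = -30 + j10, denominator = 157 + j186.
|H(j2)| = |-30 + j10| / |157 + j186| = 31.623 / 243.40 ≈ 0.1299.

|H(j2)| ≈ 0.1299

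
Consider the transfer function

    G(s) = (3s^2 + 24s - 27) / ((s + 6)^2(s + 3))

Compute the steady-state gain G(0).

G(0) = -1/4 ≈ -0.2500

Set s = 0: G(0) = (-27) / (108) = -1/4.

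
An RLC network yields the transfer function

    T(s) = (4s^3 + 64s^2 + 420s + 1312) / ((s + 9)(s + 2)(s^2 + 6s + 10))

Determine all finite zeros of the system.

Set the numerator to zero: 4s^3 + 64s^2 + 420s + 1312 = 0, i.e. 4·(s^3 + 16s^2 + 105s + 328) = 0.
Factoring: (s^2 + 8s + 41)(s + 8) = 0.

s = -4 ± 5j, -8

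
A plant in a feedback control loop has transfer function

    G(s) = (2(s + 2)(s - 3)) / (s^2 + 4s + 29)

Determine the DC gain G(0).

G(0) = -12/29 ≈ -0.4138

Set s = 0: G(0) = (-12) / (29) = -12/29.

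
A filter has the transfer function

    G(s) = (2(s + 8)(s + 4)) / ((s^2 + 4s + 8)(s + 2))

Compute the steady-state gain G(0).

At s = 0 each factor (s + a) contributes a and each (s^2 + bs + c) contributes c.
G(0) = 2·(8) · (4) / ((8) · (2)) = 64/16 = 4.

G(0) = 4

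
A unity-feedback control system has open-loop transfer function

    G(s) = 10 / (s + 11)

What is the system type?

Type 0

The denominator has no factor of s at the origin — no free integrator — so this is a Type 0 system.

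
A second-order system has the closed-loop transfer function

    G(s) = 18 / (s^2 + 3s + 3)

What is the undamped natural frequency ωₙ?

ωₙ ≈ 1.732 rad/s

Compare the denominator to the standard form s^2 + 2ζωₙs + ωₙ².
ωₙ² = 3, so ωₙ = √3 ≈ 1.732 rad/s.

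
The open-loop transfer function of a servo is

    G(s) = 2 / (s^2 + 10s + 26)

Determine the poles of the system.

s = -5 + j, -5 - j

The poles are the roots of the denominator s^2 + 10s + 26 = 0.
Using the quadratic formula: s = (-10 ± √(-4))/2 = -5 ± 1j.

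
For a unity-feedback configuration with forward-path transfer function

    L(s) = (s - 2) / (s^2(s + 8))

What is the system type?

Type 2

The denominator has 2 factors of s at the origin (free integrators), so this is a Type 2 system.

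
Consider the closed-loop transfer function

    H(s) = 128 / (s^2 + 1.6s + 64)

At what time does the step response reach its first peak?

Comparing s^2 + 1.6s + 64 to s^2 + 2ζωₙs + ωₙ²: ωₙ = 8 rad/s and ζ = 1.6/(2·8) = 0.1.
ζωₙ = 1.6/2 = 0.8, so ω_d = ωₙ√(1−ζ²) = √(ωₙ² − (ζωₙ)²) = √(64 − 0.8²) = √63.36 ≈ 7.960 rad/s.
t_p = π/ω_d = π/7.960 ≈ 0.3947 s.

t_p ≈ 0.3947 s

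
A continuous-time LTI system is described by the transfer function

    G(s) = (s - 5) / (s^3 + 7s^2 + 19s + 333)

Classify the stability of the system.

The denominator s^3 + 7s^2 + 19s + 333 factors as (s^2 - 2s + 37)(s + 9), giving poles at s = 1 ± 6j, -9.
Since the pole(s) at s = 1 ± 6j lie in the right half-plane, the system is unstable.

unstable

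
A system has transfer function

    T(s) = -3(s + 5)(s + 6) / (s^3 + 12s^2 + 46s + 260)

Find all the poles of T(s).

s = -1 + 5j, -1 - 5j, -10

The poles are the roots of the denominator s^3 + 12s^2 + 46s + 260 = 0.
Trying s = -10: the polynomial evaluates to 0, so (s + 10) is a factor.
Dividing out leaves s^2 + 2s + 26 = 0.
The quadratic formula then gives s = -1 ± 5j.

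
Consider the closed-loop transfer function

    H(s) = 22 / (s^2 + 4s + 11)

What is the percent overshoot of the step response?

Comparing s^2 + 4s + 11 to s^2 + 2ζωₙs + ωₙ²: ωₙ = √11 ≈ 3.317 rad/s and ζ = 4/(2·√11) ≈ 0.6030.
%OS = 100·exp(−πζ/√(1−ζ²)) = 100·exp(−π·0.6030/√(1−0.6030²)) ≈ 9.30%.

%OS ≈ 9.30%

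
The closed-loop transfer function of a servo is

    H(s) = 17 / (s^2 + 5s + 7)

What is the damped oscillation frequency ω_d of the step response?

ω_d ≈ 0.8660 rad/s

Comparing s^2 + 5s + 7 to s^2 + 2ζωₙs + ωₙ²: ωₙ = √7 ≈ 2.646 rad/s and ζ = 5/(2·√7) ≈ 0.9449.
ζωₙ = 5/2 = 2.5, so ω_d = ωₙ√(1−ζ²) = √(ωₙ² − (ζωₙ)²) = √(7 − 2.5²) = √0.75 ≈ 0.8660 rad/s.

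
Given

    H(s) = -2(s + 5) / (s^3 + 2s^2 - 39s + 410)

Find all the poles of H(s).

s = -10, 4 ± 5j

The poles are the roots of the denominator s^3 + 2s^2 - 39s + 410 = 0.
Trying s = -10: the polynomial evaluates to 0, so (s + 10) is a factor.
Dividing out leaves s^2 - 8s + 41 = 0.
The quadratic formula then gives s = 4 ± 5j.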